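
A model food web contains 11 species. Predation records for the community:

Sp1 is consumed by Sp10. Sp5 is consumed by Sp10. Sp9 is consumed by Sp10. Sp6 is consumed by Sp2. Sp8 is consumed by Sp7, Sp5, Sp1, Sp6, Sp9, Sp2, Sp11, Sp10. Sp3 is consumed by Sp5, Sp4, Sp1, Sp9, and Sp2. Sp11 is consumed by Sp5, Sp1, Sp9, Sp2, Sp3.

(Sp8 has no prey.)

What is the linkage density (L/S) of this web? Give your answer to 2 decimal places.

L/S = 2.00

There are L = 22 links among S = 11 species.
L/S = 22/11 = 2.0000 ≈ 2.00.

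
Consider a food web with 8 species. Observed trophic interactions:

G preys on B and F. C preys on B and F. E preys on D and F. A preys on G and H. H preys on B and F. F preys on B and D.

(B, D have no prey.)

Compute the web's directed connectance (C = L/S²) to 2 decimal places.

The web has S = 8 species and L = 12 feeding links.
C = L / S² = 12 / 64 = 0.1875 ≈ 0.19.

C = 0.19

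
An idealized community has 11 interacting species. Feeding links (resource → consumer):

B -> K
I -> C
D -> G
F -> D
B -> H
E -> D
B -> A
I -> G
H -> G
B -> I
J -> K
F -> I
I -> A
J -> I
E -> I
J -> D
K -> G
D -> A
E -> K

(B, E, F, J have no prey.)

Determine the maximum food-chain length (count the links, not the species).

2 links

One longest chain: B → I → A.
It has 3 species and 2 links.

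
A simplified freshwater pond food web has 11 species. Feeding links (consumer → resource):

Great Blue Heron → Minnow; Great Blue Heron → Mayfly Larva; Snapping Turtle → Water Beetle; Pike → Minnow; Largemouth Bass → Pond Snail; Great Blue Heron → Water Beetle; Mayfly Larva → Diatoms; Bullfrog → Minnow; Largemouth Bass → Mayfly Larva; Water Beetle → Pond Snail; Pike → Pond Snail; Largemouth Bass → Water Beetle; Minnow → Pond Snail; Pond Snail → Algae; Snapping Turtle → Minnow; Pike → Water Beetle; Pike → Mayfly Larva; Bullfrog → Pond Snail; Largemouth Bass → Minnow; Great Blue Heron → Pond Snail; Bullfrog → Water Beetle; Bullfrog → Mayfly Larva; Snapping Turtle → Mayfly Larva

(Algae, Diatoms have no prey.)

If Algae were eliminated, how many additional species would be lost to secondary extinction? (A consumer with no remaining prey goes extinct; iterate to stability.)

Remove Algae.
Round 1: Pond Snail (all prey gone) → extinct.
Round 2: Minnow (all prey gone), Water Beetle (all prey gone) → extinct.
No further losses. Total secondary extinctions: 3.

3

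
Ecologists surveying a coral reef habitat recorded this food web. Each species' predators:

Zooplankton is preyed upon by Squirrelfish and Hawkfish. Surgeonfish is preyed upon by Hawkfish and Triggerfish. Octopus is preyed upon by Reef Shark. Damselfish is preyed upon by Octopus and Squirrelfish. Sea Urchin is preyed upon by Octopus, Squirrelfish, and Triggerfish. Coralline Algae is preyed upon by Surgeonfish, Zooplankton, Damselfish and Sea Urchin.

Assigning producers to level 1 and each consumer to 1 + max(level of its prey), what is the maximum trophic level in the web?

4

Producers (level 1): Coralline Algae.
Coralline Algae → Sea Urchin → Octopus → Reef Shark gives Reef Shark level 4.
No species has a prey at level 4, so no species reaches level 5.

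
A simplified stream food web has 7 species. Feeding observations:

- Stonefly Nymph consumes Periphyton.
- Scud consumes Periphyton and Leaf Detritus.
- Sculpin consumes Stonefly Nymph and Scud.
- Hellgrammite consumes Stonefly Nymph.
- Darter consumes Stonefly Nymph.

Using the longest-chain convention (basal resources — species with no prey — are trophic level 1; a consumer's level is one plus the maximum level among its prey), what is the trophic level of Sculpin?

Trophic level 3

Periphyton has no prey (basal) → level 1.
Stonefly Nymph eats Periphyton → level 2.
Sculpin eats Stonefly Nymph (level 2); other prey at levels: Scud 2 → level 3.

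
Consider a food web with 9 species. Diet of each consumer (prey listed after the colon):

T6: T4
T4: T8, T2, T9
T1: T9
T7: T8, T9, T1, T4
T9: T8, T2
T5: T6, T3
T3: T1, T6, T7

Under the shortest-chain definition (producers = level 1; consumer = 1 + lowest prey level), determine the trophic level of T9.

Trophic level 2

T8 is a producer → level 1.
T9 eats T8 → level 2.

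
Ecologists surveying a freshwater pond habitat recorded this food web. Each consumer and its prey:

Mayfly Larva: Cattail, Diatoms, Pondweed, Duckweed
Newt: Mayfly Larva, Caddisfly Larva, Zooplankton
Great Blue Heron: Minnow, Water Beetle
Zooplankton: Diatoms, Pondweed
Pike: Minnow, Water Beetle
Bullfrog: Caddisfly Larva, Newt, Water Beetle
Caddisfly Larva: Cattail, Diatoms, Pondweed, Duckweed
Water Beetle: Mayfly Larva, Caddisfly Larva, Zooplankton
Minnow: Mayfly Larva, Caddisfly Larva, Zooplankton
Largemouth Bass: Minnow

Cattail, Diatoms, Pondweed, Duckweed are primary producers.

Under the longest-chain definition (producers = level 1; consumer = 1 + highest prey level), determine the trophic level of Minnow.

Cattail is a producer → level 1.
Mayfly Larva eats Cattail (level 1); other prey at levels: Diatoms 1, Pondweed 1, Duckweed 1 → level 2.
Minnow eats Mayfly Larva (level 2); other prey at levels: Caddisfly Larva 2, Zooplankton 2 → level 3.

Trophic level 3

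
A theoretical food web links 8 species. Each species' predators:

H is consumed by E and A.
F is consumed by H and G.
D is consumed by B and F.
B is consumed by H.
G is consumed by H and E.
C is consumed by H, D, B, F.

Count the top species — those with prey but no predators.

Top species (has prey, but nothing eats it): E, A.
Count: 2.

2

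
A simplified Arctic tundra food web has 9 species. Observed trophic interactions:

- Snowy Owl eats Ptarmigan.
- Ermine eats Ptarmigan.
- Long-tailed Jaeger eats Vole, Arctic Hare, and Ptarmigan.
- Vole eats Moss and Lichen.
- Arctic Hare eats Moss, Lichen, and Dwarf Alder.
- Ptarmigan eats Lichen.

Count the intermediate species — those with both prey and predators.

Intermediate species (has both prey and predators): Vole, Arctic Hare, Ptarmigan.
Count: 3.

3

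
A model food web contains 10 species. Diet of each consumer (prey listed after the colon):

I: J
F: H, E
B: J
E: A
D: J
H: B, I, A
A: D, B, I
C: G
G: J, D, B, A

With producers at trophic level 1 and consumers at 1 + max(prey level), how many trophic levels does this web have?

5

Producers (level 1): J.
J → D → A → G → C gives C level 5.
No species has a prey at level 5, so no species reaches level 6.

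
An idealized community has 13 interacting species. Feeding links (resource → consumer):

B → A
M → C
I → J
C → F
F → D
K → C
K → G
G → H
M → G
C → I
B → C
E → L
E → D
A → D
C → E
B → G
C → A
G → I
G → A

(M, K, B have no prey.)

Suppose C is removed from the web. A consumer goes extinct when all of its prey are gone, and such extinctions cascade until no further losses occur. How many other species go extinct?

3

Remove C.
Round 1: E (all prey gone), F (all prey gone) → extinct.
Round 2: L (all prey gone) → extinct.
No further losses. Total secondary extinctions: 3.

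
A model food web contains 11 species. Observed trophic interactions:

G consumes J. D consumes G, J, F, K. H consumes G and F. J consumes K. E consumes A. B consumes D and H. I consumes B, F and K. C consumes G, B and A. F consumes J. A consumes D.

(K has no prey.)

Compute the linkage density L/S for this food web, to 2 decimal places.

L/S = 1.73

There are L = 19 links among S = 11 species.
L/S = 19/11 = 1.7273 ≈ 1.73.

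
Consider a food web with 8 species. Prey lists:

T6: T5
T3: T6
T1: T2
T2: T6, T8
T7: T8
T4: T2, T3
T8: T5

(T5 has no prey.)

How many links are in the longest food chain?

3 links

One longest chain: T5 → T6 → T2 → T4.
It has 4 species and 3 links.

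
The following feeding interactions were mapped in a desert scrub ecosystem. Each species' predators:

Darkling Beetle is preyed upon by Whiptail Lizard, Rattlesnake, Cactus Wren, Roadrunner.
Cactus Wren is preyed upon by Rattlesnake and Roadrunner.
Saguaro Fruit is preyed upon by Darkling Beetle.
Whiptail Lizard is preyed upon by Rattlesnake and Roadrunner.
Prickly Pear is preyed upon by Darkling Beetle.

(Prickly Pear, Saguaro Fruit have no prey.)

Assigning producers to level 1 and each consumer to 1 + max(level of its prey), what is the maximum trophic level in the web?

4

Producers (level 1): Prickly Pear, Saguaro Fruit.
Prickly Pear → Darkling Beetle → Whiptail Lizard → Roadrunner gives Roadrunner level 4.
No species has a prey at level 4, so no species reaches level 5.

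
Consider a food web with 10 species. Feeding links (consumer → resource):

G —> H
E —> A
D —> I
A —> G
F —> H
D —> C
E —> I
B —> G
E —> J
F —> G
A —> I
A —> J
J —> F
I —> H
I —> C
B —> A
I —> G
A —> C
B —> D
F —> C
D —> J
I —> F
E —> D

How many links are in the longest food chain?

5 links

One longest chain: H → G → F → J → A → E.
It has 6 species and 5 links.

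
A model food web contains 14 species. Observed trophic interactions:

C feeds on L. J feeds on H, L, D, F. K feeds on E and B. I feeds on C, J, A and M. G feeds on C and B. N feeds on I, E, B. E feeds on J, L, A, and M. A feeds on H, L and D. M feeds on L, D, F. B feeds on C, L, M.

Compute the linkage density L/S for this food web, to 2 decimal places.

L/S = 2.07

There are L = 29 links among S = 14 species.
L/S = 29/14 = 2.0714 ≈ 2.07.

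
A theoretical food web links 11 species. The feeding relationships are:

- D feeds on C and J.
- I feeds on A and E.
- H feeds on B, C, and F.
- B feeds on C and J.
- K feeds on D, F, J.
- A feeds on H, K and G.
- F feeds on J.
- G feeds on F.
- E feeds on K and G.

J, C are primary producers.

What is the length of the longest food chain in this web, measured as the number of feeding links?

4 links

One longest chain: J → F → G → A → I.
It has 5 species and 4 links.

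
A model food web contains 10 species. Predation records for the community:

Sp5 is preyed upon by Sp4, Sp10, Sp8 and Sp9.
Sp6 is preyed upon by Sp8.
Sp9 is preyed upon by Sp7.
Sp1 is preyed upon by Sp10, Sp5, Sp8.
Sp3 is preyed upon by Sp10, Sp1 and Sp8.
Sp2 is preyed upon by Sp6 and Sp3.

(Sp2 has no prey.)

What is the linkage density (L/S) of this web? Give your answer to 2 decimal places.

There are L = 14 links among S = 10 species.
L/S = 14/10 = 1.4000 ≈ 1.40.

L/S = 1.40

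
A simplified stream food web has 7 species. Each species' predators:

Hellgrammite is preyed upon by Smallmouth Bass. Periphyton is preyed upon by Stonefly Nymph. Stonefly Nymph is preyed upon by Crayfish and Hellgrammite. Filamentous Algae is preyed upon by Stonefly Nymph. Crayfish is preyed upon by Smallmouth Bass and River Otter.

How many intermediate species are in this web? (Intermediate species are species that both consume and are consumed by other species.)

3

Intermediate species (has both prey and predators): Stonefly Nymph, Crayfish, Hellgrammite.
Count: 3.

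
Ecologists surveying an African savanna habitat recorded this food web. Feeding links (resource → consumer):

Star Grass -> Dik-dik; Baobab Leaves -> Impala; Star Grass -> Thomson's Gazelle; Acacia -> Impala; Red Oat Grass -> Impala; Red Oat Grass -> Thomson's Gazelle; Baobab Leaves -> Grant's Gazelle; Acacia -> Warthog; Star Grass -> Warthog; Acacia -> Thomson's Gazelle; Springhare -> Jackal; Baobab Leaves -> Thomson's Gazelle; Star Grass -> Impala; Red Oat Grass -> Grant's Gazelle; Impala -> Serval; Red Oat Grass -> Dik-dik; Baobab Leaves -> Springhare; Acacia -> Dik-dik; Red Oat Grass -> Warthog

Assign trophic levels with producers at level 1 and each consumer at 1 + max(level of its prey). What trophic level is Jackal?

Trophic level 3

Baobab Leaves is a producer → level 1.
Springhare eats Baobab Leaves → level 2.
Jackal eats Springhare → level 3.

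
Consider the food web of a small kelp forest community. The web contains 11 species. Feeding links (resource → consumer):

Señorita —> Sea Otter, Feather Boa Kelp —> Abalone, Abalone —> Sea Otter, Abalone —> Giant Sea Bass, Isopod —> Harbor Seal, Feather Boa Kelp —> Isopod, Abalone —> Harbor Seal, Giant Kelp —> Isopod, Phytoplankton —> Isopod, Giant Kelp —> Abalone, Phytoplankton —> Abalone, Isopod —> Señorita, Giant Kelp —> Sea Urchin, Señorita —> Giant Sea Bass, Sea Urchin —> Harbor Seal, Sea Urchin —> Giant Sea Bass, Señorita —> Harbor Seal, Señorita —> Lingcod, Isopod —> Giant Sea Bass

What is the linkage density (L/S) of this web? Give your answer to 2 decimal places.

There are L = 19 links among S = 11 species.
L/S = 19/11 = 1.7273 ≈ 1.73.

L/S = 1.73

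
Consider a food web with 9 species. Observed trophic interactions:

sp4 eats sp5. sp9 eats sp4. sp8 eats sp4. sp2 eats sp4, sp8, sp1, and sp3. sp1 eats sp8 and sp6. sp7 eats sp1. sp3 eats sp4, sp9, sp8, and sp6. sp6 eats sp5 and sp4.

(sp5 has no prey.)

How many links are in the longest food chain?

4 links

One longest chain: sp5 → sp4 → sp8 → sp3 → sp2.
It has 5 species and 4 links.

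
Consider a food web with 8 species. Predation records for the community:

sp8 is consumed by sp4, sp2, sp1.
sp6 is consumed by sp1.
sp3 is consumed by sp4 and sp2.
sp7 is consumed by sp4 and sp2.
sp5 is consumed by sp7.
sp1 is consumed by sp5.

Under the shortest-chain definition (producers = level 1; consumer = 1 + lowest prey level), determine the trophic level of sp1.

sp8 is a producer → level 1.
sp1 eats sp8 → level 2.

Trophic level 2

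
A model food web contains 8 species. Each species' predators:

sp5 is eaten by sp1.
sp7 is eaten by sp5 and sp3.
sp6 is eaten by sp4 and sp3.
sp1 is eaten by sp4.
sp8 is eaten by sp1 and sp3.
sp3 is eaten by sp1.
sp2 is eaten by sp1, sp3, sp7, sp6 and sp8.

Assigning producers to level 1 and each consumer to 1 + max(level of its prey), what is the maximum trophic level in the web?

Producers (level 1): sp2.
sp2 → sp7 → sp5 → sp1 → sp4 gives sp4 level 5.
No species has a prey at level 5, so no species reaches level 6.

5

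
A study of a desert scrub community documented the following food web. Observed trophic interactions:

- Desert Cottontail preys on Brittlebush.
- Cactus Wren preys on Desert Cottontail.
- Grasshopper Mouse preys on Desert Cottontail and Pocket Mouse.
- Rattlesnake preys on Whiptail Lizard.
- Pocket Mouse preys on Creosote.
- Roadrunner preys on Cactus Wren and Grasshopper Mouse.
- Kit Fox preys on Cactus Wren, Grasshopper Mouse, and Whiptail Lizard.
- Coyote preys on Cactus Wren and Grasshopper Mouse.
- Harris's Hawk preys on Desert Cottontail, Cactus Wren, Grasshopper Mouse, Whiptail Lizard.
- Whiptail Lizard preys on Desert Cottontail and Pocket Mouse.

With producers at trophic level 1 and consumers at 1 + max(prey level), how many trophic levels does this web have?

4

Producers (level 1): Creosote, Brittlebush.
Creosote → Pocket Mouse → Whiptail Lizard → Kit Fox gives Kit Fox level 4.
No species has a prey at level 4, so no species reaches level 5.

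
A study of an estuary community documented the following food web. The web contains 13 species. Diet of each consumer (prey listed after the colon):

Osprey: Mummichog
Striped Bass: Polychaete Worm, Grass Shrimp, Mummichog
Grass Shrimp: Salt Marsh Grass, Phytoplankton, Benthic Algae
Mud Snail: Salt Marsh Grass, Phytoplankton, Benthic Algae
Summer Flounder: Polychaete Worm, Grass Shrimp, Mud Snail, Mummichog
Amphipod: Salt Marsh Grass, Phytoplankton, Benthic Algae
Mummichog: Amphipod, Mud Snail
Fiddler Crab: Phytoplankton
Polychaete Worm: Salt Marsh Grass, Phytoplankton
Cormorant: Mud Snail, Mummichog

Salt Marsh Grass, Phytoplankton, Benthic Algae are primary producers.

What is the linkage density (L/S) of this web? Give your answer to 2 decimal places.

There are L = 24 links among S = 13 species.
L/S = 24/13 = 1.8462 ≈ 1.85.

L/S = 1.85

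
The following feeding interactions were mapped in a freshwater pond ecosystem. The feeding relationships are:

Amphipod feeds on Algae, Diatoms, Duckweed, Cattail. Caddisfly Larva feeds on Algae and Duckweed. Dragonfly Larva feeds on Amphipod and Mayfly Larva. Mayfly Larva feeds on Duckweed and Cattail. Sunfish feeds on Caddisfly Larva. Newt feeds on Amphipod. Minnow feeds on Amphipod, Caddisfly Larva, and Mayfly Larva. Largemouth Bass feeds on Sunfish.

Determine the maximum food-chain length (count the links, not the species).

One longest chain: Duckweed → Caddisfly Larva → Sunfish → Largemouth Bass.
It has 4 species and 3 links.

3 links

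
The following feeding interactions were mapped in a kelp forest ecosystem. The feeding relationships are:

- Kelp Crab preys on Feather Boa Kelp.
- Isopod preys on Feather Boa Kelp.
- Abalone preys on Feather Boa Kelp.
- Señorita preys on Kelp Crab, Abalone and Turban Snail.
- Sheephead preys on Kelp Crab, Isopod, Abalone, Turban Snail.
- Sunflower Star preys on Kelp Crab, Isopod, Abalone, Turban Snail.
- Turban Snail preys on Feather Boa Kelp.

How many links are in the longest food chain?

2 links

One longest chain: Feather Boa Kelp → Isopod → Sunflower Star.
It has 3 species and 2 links.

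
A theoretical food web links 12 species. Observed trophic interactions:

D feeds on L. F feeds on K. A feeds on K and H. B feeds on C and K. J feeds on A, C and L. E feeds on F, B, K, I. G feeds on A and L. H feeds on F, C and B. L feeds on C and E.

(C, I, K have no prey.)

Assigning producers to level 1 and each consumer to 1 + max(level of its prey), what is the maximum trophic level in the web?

Producers (level 1): C, I, K.
C → B → H → A → J gives J level 5.
No species has a prey at level 5, so no species reaches level 6.

5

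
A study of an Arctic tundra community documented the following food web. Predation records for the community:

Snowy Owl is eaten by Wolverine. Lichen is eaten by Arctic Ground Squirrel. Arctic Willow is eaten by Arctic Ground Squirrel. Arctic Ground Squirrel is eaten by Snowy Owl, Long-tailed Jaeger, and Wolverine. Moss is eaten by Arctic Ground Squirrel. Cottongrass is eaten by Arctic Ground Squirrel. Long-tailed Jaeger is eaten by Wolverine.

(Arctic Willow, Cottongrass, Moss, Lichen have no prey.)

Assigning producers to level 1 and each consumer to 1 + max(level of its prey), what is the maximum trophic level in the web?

Producers (level 1): Arctic Willow, Cottongrass, Moss, Lichen.
Arctic Willow → Arctic Ground Squirrel → Snowy Owl → Wolverine gives Wolverine level 4.
No species has a prey at level 4, so no species reaches level 5.

4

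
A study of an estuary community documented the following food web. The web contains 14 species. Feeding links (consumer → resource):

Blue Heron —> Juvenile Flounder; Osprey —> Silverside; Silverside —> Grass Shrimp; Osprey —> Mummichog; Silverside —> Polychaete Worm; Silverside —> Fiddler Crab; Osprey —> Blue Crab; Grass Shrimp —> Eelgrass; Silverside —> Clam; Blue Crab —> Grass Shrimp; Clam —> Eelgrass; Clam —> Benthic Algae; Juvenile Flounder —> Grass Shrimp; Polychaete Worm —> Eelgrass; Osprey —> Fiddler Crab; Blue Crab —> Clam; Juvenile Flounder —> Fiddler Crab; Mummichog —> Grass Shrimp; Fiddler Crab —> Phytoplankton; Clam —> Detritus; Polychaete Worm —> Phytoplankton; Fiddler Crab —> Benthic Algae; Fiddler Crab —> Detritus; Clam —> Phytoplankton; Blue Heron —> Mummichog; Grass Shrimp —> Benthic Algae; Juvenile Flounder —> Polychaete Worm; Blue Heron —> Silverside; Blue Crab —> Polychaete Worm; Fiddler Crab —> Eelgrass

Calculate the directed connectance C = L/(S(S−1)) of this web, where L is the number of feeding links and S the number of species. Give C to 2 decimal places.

The web has S = 14 species and L = 30 feeding links.
C = L / (S(S−1)) = 30 / 182 = 0.1648 ≈ 0.16.

C = 0.16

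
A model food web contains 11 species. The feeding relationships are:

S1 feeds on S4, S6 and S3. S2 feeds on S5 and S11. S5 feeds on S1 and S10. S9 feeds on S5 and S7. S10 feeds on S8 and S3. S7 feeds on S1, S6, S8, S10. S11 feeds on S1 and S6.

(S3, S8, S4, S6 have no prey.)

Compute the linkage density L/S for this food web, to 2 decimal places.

L/S = 1.55

There are L = 17 links among S = 11 species.
L/S = 17/11 = 1.5455 ≈ 1.55.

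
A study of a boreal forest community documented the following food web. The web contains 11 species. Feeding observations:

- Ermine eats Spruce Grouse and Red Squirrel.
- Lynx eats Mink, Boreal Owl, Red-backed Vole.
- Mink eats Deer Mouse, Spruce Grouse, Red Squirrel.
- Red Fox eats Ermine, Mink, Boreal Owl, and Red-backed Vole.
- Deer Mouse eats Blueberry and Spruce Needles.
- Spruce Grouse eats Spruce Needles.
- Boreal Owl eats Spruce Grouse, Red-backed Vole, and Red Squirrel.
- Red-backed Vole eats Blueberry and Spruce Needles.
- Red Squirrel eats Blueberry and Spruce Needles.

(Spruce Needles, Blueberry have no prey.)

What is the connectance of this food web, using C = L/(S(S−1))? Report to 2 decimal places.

The web has S = 11 species and L = 22 feeding links.
C = L / (S(S−1)) = 22 / 110 = 0.2000 ≈ 0.20.

C = 0.20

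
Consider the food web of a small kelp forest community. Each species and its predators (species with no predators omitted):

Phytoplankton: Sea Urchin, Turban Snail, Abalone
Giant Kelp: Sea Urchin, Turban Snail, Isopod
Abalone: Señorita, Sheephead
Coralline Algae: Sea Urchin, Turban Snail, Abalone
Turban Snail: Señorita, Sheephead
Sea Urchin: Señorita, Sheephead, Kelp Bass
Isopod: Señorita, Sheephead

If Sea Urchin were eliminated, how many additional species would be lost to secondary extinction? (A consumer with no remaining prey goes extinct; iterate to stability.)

Remove Sea Urchin.
Round 1: Kelp Bass (all prey gone) → extinct.
No further losses. Total secondary extinctions: 1.

1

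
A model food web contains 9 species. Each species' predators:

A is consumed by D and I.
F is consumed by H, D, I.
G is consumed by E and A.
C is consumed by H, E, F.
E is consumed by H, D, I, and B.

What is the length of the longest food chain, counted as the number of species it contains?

One longest chain: G → A → I.
It has 3 species and 2 links.

3 species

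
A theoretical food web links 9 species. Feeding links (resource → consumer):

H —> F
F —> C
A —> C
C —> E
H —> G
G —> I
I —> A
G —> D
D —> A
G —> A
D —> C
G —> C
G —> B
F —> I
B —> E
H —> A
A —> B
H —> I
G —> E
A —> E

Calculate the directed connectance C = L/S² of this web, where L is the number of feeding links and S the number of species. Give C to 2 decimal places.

The web has S = 9 species and L = 20 feeding links.
C = L / S² = 20 / 81 = 0.2469 ≈ 0.25.

C = 0.25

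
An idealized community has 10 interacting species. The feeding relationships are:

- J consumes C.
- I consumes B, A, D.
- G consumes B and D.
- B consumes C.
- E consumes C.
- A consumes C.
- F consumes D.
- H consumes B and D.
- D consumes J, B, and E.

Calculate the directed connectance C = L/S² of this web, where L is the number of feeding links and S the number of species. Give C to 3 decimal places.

The web has S = 10 species and L = 15 feeding links.
C = L / S² = 15 / 100 = 0.1500 ≈ 0.150.

C = 0.150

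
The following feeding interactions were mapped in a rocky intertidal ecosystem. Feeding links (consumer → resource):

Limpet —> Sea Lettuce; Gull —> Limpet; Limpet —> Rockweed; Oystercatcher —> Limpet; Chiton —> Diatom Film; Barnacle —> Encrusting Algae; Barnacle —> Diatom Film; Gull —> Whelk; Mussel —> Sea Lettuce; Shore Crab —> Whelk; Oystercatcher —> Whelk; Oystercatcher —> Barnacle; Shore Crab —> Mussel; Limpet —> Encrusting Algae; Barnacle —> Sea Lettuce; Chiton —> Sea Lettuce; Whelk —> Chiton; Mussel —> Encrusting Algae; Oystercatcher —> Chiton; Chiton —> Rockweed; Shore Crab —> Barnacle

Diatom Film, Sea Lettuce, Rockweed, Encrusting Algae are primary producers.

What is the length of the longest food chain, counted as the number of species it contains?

One longest chain: Diatom Film → Chiton → Whelk → Gull.
It has 4 species and 3 links.

4 species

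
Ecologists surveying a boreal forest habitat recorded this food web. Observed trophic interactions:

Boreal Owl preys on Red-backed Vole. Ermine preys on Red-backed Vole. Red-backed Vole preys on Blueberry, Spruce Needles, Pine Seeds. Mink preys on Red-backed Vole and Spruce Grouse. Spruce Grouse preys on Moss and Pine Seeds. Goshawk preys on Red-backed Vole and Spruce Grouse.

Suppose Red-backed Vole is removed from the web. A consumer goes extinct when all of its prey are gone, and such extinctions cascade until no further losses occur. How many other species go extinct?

2

Remove Red-backed Vole.
Round 1: Ermine (all prey gone), Boreal Owl (all prey gone) → extinct.
No further losses. Total secondary extinctions: 2.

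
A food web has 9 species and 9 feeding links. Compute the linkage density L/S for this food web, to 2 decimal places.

There are L = 9 links among S = 9 species.
L/S = 9/9 = 1.0000 ≈ 1.00.

L/S = 1.00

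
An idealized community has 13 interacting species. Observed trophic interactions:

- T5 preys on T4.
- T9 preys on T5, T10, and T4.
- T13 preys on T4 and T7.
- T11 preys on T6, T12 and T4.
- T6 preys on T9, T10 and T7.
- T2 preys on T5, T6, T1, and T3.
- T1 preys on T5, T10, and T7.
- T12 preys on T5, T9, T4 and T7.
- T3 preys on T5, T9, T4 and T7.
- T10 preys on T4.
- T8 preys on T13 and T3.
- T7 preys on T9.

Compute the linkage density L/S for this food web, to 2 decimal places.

L/S = 2.38

There are L = 31 links among S = 13 species.
L/S = 31/13 = 2.3846 ≈ 2.38.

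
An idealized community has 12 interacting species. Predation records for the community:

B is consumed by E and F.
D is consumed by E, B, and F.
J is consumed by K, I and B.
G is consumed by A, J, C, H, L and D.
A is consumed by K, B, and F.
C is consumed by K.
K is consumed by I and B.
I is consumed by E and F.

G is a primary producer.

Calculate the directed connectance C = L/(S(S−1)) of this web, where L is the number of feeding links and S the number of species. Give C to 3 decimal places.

The web has S = 12 species and L = 22 feeding links.
C = L / (S(S−1)) = 22 / 132 = 0.1667 ≈ 0.167.

C = 0.167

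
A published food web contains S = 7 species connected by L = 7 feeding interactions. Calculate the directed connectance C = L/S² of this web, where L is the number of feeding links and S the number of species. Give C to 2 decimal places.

C = 0.14

The web has S = 7 species and L = 7 feeding links.
C = L / S² = 7 / 49 = 0.1429 ≈ 0.14.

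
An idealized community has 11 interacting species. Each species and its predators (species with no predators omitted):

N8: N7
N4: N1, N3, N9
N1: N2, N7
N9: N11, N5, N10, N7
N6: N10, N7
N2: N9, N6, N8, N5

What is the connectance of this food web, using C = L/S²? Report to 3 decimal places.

C = 0.132

The web has S = 11 species and L = 16 feeding links.
C = L / S² = 16 / 121 = 0.1322 ≈ 0.132.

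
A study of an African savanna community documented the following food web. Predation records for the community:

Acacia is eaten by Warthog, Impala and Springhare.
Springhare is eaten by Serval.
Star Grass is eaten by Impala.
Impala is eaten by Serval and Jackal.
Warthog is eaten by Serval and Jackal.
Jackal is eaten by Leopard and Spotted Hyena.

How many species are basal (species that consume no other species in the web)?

2

Basal species (no prey listed): Star Grass, Acacia.
Count: 2.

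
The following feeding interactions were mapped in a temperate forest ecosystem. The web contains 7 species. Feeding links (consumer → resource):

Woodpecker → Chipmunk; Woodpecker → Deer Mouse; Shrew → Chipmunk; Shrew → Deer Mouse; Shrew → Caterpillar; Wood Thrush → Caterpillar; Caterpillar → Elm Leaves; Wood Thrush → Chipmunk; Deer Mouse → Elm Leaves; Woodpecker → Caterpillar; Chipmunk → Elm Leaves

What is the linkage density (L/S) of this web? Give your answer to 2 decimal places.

L/S = 1.57

There are L = 11 links among S = 7 species.
L/S = 11/7 = 1.5714 ≈ 1.57.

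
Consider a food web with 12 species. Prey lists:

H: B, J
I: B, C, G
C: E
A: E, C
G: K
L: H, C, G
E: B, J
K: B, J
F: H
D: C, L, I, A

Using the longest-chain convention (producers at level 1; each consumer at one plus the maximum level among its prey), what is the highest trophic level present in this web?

5

Producers (level 1): B, J.
B → E → C → L → D gives D level 5.
No species has a prey at level 5, so no species reaches level 6.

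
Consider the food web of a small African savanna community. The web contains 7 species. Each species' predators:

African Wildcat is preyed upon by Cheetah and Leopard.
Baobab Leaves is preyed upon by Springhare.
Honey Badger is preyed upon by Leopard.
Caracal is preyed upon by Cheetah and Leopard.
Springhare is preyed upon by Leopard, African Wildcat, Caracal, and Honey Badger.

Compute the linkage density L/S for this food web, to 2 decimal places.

L/S = 1.43

There are L = 10 links among S = 7 species.
L/S = 10/7 = 1.4286 ≈ 1.43.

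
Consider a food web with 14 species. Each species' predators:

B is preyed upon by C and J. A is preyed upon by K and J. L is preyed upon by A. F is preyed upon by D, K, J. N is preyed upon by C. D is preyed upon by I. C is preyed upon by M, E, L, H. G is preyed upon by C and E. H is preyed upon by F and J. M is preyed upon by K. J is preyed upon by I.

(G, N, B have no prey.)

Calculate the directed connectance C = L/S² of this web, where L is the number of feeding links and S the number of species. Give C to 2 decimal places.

C = 0.10

The web has S = 14 species and L = 20 feeding links.
C = L / S² = 20 / 196 = 0.1020 ≈ 0.10.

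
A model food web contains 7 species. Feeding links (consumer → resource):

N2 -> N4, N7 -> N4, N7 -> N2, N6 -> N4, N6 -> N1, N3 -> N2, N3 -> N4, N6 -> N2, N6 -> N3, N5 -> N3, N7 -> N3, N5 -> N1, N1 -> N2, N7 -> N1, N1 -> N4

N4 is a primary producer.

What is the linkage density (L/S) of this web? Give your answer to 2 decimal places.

There are L = 15 links among S = 7 species.
L/S = 15/7 = 2.1429 ≈ 2.14.

L/S = 2.14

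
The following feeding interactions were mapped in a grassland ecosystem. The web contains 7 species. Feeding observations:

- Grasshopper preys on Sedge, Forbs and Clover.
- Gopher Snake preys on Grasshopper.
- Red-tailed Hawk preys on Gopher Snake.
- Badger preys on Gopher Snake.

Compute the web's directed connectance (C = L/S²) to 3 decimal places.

C = 0.122

The web has S = 7 species and L = 6 feeding links.
C = L / S² = 6 / 49 = 0.1224 ≈ 0.122.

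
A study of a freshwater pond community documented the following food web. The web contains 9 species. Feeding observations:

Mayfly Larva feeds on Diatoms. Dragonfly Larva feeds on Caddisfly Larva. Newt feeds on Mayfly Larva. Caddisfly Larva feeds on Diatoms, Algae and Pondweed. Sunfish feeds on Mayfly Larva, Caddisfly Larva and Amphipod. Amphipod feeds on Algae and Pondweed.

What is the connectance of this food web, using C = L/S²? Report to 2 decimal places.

C = 0.14

The web has S = 9 species and L = 11 feeding links.
C = L / S² = 11 / 81 = 0.1358 ≈ 0.14.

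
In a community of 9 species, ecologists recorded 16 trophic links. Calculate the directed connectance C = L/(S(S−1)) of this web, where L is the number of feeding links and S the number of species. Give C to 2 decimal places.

C = 0.22

The web has S = 9 species and L = 16 feeding links.
C = L / (S(S−1)) = 16 / 72 = 0.2222 ≈ 0.22.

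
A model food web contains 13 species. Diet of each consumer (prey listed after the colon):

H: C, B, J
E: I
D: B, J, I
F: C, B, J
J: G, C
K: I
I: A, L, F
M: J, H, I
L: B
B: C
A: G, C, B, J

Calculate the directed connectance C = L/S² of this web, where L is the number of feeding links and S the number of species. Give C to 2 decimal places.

The web has S = 13 species and L = 25 feeding links.
C = L / S² = 25 / 169 = 0.1479 ≈ 0.15.

C = 0.15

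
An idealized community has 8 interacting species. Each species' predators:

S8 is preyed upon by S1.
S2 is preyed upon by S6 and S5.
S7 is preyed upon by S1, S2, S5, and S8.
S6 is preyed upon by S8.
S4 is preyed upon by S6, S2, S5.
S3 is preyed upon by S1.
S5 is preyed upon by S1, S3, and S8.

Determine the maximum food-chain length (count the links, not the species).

4 links

One longest chain: S7 → S2 → S5 → S8 → S1.
It has 5 species and 4 links.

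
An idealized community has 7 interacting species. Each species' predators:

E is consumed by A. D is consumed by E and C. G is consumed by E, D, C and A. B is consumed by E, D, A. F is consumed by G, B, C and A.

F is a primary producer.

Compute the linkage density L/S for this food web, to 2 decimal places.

There are L = 14 links among S = 7 species.
L/S = 14/7 = 2.0000 ≈ 2.00.

L/S = 2.00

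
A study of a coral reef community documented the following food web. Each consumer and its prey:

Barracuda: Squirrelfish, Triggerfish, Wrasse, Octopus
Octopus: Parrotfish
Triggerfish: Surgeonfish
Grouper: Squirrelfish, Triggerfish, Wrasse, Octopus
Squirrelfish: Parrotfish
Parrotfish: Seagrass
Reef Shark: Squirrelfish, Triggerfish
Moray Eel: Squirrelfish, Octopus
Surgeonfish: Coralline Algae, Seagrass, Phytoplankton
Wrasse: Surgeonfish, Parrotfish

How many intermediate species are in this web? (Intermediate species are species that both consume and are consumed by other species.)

6

Intermediate species (has both prey and predators): Surgeonfish, Parrotfish, Squirrelfish, Triggerfish, Wrasse, Octopus.
Count: 6.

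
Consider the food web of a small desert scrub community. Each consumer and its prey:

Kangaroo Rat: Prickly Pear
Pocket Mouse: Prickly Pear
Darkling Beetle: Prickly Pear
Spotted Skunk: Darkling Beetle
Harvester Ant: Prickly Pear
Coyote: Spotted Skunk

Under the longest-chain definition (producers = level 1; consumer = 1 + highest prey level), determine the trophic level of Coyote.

Trophic level 4

Prickly Pear is a producer → level 1.
Darkling Beetle eats Prickly Pear → level 2.
Spotted Skunk eats Darkling Beetle → level 3.
Coyote eats Spotted Skunk → level 4.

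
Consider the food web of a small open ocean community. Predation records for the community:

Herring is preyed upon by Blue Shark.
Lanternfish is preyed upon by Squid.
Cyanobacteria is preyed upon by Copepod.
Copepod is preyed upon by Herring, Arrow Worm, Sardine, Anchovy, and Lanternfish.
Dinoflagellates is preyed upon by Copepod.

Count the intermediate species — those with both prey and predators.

3

Intermediate species (has both prey and predators): Copepod, Herring, Lanternfish.
Count: 3.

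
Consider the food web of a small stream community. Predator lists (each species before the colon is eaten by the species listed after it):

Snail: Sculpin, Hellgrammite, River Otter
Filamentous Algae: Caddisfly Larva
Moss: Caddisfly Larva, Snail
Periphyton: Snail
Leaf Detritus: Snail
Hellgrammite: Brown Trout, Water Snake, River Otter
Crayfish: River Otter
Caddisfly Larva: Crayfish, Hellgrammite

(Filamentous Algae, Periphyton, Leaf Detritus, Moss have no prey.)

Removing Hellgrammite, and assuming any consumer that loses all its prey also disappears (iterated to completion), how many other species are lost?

2

Remove Hellgrammite.
Round 1: Brown Trout (all prey gone), Water Snake (all prey gone) → extinct.
No further losses. Total secondary extinctions: 2.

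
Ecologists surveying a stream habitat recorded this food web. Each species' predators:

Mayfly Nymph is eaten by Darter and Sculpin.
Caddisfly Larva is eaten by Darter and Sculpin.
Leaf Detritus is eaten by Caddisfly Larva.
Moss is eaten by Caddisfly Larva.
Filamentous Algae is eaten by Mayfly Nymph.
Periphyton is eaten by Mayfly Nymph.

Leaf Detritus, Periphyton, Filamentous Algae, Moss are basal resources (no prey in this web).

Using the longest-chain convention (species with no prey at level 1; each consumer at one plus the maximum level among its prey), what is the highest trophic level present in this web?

3

Basal resources (level 1): Leaf Detritus, Periphyton, Filamentous Algae, Moss.
Periphyton → Mayfly Nymph → Darter gives Darter level 3.
No species has a prey at level 3, so no species reaches level 4.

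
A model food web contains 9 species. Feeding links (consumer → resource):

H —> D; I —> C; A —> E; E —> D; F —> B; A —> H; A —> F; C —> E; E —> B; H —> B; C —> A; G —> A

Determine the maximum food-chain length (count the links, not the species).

4 links

One longest chain: B → F → A → C → I.
It has 5 species and 4 links.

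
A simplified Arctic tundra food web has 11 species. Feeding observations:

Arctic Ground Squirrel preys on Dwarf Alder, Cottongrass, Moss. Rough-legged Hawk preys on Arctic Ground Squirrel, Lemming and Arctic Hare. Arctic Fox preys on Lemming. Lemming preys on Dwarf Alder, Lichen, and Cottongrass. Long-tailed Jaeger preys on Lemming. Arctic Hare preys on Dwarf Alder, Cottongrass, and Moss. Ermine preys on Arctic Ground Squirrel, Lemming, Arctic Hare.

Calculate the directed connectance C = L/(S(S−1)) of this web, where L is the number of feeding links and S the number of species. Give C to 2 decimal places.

The web has S = 11 species and L = 17 feeding links.
C = L / (S(S−1)) = 17 / 110 = 0.1545 ≈ 0.15.

C = 0.15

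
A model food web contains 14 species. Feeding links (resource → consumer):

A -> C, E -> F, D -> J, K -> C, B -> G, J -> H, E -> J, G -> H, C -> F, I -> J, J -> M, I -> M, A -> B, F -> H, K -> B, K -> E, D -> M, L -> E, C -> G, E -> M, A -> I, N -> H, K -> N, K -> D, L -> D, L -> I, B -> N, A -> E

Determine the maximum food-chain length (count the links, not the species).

3 links

One longest chain: L → I → J → M.
It has 4 species and 3 links.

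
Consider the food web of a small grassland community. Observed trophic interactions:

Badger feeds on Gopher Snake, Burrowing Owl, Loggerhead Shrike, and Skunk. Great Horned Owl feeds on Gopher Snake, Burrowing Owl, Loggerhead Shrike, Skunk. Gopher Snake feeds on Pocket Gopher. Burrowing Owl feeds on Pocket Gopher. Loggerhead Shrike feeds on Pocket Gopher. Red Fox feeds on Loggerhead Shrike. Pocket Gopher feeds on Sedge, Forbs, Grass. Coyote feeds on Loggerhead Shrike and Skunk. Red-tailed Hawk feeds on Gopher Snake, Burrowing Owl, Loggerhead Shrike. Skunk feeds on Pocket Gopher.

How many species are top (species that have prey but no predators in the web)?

Top species (has prey, but nothing eats it): Great Horned Owl, Red-tailed Hawk, Red Fox, Badger, Coyote.
Count: 5.

5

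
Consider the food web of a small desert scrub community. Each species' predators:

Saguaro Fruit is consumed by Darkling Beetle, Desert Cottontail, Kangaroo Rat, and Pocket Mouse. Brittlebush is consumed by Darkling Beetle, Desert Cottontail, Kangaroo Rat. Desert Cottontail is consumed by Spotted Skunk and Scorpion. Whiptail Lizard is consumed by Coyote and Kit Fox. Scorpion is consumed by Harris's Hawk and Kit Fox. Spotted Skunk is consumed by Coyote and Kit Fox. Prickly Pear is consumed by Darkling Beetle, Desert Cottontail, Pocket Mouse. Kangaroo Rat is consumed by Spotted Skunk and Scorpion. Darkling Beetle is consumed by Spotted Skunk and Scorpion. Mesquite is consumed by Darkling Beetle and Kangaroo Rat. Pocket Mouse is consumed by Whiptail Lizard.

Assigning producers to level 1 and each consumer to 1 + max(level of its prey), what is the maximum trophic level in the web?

4

Producers (level 1): Saguaro Fruit, Mesquite, Brittlebush, Prickly Pear.
Saguaro Fruit → Darkling Beetle → Spotted Skunk → Kit Fox gives Kit Fox level 4.
No species has a prey at level 4, so no species reaches level 5.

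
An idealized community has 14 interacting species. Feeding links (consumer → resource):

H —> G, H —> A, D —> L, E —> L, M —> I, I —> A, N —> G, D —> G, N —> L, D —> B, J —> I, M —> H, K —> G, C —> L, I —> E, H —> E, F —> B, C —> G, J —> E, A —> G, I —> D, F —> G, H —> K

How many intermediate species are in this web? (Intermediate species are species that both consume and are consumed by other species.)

Intermediate species (has both prey and predators): A, K, E, D, H, I.
Count: 6.

6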